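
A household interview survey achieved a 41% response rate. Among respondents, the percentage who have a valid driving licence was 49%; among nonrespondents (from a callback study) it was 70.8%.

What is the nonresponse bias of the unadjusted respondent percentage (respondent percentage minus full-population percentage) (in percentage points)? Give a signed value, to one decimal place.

Nonresponse fraction = 1 − 0.41 = 0.59.
Bias = (nonresponse fraction) × (respondent percentage − nonrespondent percentage)
     = 0.59 × (49 − 70.8) = 0.59 × -21.8 = -12.862.

-12.9 percentage points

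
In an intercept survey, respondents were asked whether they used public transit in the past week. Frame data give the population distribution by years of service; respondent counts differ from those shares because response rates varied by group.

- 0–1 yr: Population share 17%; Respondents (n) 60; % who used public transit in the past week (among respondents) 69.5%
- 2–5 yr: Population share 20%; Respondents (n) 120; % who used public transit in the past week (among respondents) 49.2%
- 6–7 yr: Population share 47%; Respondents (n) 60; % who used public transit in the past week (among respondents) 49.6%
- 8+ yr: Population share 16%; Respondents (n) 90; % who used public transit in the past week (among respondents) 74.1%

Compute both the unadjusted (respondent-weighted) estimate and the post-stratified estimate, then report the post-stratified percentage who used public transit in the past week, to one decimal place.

Naive respondent-only estimate (weights = respondent counts):
  (60/330)×69.5 + (120/330)×49.2 + (60/330)×49.6 + (90/330)×74.1 = 59.7545%
Reweighting by population years of service shares:
  0.17×69.5 + 0.2×49.2 + 0.47×49.6 + 0.16×74.1 = 56.823%

56.8%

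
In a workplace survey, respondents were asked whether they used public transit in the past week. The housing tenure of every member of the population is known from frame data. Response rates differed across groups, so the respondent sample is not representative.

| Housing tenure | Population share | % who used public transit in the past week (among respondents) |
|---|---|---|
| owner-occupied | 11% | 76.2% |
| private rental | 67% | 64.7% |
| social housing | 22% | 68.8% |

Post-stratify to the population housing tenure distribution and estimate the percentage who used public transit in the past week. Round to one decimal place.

Weight each group's respondent value by its population share:
  owner-occupied: 0.11 × 76.2 = 8.382
  private rental: 0.67 × 64.7 = 43.349
  social housing: 0.22 × 68.8 = 15.136
Post-stratified estimate = 66.867 → 66.9%.

66.9%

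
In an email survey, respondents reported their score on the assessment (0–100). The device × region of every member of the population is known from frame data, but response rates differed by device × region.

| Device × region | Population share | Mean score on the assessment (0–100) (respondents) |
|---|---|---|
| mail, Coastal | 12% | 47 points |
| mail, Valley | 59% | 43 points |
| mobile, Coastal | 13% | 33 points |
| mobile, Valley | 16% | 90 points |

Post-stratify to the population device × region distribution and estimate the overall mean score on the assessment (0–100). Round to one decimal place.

Each cell contributes population-share × respondent value:
  mail, Coastal: 0.12 × 47 = 5.64
  mail, Valley: 0.59 × 43 = 25.37
  mobile, Coastal: 0.13 × 33 = 4.29
  mobile, Valley: 0.16 × 90 = 14.4
Post-stratified estimate = 49.7 → 49.7.

49.7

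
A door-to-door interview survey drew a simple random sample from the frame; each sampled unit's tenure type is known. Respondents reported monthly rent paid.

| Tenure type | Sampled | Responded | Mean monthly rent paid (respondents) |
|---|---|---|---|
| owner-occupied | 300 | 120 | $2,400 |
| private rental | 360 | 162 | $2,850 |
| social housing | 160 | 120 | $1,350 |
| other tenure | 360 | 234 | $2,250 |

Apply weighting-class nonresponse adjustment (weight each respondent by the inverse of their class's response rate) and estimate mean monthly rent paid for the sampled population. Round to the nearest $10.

Class response rates: owner-occupied 120/300 = 40%, private rental 162/360 = 45%, social housing 120/160 = 75%, other tenure 234/360 = 65%.
With weight = n_sampled/n_responded per class, the weighted class total is n_sampled:
  owner-occupied: 300 × 2400 = 720,000
  private rental: 360 × 2850 = 1,026,000
  social housing: 160 × 1350 = 216,000
  other tenure: 360 × 2250 = 810,000
Adjusted estimate = 2,772,000 / 1,180 = 2349.15 → $2,350.

$2,350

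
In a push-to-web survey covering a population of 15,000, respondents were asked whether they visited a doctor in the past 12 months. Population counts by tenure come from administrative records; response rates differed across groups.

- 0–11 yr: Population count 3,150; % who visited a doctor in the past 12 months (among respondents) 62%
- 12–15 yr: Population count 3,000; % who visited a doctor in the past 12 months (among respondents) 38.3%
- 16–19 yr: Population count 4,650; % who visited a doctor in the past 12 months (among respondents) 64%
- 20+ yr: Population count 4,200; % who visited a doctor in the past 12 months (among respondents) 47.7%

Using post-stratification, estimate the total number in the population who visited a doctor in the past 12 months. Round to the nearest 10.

8,080

Estimated count per cell = population count × respondent percentage:
  0–11 yr: 3,150 × 62% = 1953
  12–15 yr: 3,000 × 38.3% = 1149
  16–19 yr: 4,650 × 64% = 2976
  20+ yr: 4,200 × 47.7% = 2003.4
Estimated total = 8081.4 → 8,080.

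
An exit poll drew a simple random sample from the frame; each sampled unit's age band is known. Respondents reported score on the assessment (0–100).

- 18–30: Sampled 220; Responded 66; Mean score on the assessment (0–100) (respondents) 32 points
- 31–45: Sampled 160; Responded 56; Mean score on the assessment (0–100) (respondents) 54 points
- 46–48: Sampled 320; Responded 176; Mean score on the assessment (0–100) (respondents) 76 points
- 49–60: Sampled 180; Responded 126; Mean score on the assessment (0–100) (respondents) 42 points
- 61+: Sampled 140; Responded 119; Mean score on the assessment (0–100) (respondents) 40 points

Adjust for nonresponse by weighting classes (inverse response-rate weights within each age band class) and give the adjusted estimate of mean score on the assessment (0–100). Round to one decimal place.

52.1

Class response rates: 18–30 66/220 = 30%, 31–45 56/160 = 35%, 46–48 176/320 = 55%, 49–60 126/180 = 70%, 61+ 119/140 = 85%.
With weight = n_sampled/n_responded per class, the weighted class total is n_sampled:
  18–30: 220 × 32 = 7040
  31–45: 160 × 54 = 8640
  46–48: 320 × 76 = 24,320
  49–60: 180 × 42 = 7560
  61+: 140 × 40 = 5600
Adjusted estimate = 53,160 / 1,020 = 52.1176 → 52.1.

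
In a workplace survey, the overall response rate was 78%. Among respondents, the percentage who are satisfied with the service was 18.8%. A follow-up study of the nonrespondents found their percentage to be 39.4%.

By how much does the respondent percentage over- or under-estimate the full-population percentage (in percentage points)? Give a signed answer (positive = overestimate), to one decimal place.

-4.5 percentage points

Nonresponse fraction = 1 − 0.78 = 0.22.
Bias = (nonresponse fraction) × (respondent percentage − nonrespondent percentage)
     = 0.22 × (18.8 − 39.4) = 0.22 × -20.6 = -4.532.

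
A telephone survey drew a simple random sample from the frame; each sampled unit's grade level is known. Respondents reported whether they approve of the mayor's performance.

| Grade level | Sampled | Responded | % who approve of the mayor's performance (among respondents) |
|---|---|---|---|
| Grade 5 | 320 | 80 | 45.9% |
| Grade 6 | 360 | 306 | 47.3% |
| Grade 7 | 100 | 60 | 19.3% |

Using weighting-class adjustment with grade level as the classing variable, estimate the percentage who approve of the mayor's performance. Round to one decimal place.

43.1%

Response rates by class: Grade 5 80/320 = 25%, Grade 6 306/360 = 85%, Grade 7 60/100 = 60%.
With weight = n_sampled/n_responded per class, the weighted class total is n_sampled:
  Grade 5: 320 × 45.9 = 14,688
  Grade 6: 360 × 47.3 = 17,028
  Grade 7: 100 × 19.3 = 1930
Adjusted estimate = 33,646 / 780 = 43.1359 → 43.1%.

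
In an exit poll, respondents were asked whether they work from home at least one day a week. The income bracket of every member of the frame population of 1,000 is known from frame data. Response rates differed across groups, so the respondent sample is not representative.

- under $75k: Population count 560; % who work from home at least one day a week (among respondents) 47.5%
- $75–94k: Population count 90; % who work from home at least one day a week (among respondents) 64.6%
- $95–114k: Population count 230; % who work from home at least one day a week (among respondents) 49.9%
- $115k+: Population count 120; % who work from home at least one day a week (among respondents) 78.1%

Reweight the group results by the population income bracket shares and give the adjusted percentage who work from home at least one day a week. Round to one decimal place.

Post-stratification weights by population share, not respondent share:
  under $75k: (560/1,000) × 47.5 = 26.6
  $75–94k: (90/1,000) × 64.6 = 5.814
  $95–114k: (230/1,000) × 49.9 = 11.477
  $115k+: (120/1,000) × 78.1 = 9.372
Post-stratified estimate = 53.263 → 53.3%.

53.3%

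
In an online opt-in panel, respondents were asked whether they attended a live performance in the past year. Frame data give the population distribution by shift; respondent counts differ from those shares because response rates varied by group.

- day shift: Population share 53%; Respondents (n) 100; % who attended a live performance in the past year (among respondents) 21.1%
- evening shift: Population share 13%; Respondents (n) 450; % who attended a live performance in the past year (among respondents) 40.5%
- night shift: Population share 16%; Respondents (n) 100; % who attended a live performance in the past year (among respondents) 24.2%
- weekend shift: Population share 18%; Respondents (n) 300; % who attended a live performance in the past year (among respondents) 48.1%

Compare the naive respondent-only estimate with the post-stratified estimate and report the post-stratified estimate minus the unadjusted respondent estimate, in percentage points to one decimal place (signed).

-10.2 percentage points

Unadjusted (pooled respondent) estimate weights by respondent counts:
  (100/950)×21.1 + (450/950)×40.5 + (100/950)×24.2 + (300/950)×48.1 = 39.1421%
Post-stratifying to population shares instead:
  0.53×21.1 + 0.13×40.5 + 0.16×24.2 + 0.18×48.1 = 28.978%
Difference = 28.978 − 39.1421 = -10.1641 pp.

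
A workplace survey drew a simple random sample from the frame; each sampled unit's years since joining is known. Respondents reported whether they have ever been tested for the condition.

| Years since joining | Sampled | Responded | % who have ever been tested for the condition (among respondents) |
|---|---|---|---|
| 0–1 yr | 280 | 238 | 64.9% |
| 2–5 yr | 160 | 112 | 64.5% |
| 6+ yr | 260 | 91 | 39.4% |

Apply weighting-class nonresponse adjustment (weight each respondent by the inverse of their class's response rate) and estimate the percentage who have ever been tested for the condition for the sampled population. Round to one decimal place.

Class response rates: 0–1 yr 238/280 = 85%, 2–5 yr 112/160 = 70%, 6+ yr 91/260 = 35%.
Each respondent's weight = sampled/responded in their class; summing within a class gives n_sampled, so:
  0–1 yr: 280 × 64.9 = 18,172
  2–5 yr: 160 × 64.5 = 10,320
  6+ yr: 260 × 39.4 = 10,244
Adjusted estimate = 38,736 / 700 = 55.3371 → 55.3%.

55.3%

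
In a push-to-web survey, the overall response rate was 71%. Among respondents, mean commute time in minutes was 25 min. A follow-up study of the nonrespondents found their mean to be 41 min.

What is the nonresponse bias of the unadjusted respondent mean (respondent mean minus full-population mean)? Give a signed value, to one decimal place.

Nonresponse fraction = 1 − 0.71 = 0.29.
Bias = (nonresponse fraction) × (respondent mean − nonrespondent mean)
     = 0.29 × (25 − 41) = 0.29 × -16 = -4.64.

-4.6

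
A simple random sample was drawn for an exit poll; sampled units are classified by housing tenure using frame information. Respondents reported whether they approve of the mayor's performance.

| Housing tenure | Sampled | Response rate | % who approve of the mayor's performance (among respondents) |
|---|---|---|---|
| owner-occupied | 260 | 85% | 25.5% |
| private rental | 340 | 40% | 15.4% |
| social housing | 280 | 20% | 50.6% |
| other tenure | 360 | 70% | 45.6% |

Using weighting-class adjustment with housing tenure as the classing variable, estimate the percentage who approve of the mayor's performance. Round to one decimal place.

34.2%

Each respondent's weight = sampled/responded in their class; summing within a class gives n_sampled, so:
  owner-occupied: 260 × 25.5 = 6630
  private rental: 340 × 15.4 = 5236
  social housing: 280 × 50.6 = 14,168
  other tenure: 360 × 45.6 = 16,416
Adjusted estimate = 42,450 / 1,240 = 34.2339 → 34.2%.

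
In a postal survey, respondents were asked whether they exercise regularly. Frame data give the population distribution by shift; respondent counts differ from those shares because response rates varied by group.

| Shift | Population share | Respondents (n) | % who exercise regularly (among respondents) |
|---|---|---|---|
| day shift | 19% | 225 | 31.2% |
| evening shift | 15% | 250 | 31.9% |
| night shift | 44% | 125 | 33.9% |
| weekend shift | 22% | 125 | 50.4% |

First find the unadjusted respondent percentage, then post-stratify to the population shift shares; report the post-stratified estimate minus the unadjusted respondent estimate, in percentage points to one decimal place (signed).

+1.5 percentage points

Without adjustment, the pooled respondent share is:
  (225/725)×31.2 + (250/725)×31.9 + (125/725)×33.9 + (125/725)×50.4 = 35.2172%
Reweighting by population shift shares:
  0.19×31.2 + 0.15×31.9 + 0.44×33.9 + 0.22×50.4 = 36.717%
Difference = 36.717 − 35.2172 = 1.4998 pp.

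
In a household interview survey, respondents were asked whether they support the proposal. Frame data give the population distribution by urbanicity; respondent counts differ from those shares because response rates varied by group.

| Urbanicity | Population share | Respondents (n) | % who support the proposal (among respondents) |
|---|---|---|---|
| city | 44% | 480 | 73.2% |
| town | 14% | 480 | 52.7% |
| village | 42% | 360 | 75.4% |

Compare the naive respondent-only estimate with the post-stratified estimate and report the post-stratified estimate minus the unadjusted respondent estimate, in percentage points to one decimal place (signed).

+4.9 percentage points

Unadjusted (pooled respondent) estimate weights by respondent counts:
  (480/1320)×73.2 + (480/1320)×52.7 + (360/1320)×75.4 = 66.3455%
Reweighting by population urbanicity shares:
  0.44×73.2 + 0.14×52.7 + 0.42×75.4 = 71.254%
Difference = 71.254 − 66.3455 = 4.9085 pp.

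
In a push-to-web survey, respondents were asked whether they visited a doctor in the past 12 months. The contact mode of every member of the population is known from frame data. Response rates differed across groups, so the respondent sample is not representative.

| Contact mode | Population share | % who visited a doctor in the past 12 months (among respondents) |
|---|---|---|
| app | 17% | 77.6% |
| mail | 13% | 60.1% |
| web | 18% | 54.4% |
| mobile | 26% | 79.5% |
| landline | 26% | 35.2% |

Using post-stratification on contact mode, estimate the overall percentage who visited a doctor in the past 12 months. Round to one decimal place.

60.6%

Reweight to the known contact mode distribution:
  app: 0.17 × 77.6 = 13.192
  mail: 0.13 × 60.1 = 7.813
  web: 0.18 × 54.4 = 9.792
  mobile: 0.26 × 79.5 = 20.67
  landline: 0.26 × 35.2 = 9.152
Post-stratified estimate = 60.619 → 60.6%.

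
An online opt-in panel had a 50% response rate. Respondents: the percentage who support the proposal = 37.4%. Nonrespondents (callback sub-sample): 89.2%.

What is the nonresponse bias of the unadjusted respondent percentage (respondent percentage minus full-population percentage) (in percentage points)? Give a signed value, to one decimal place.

-25.9 percentage points

Nonresponse fraction = 1 − 0.5 = 0.5.
Bias = (nonresponse fraction) × (respondent percentage − nonrespondent percentage)
     = 0.5 × (37.4 − 89.2) = 0.5 × -51.8 = -25.9.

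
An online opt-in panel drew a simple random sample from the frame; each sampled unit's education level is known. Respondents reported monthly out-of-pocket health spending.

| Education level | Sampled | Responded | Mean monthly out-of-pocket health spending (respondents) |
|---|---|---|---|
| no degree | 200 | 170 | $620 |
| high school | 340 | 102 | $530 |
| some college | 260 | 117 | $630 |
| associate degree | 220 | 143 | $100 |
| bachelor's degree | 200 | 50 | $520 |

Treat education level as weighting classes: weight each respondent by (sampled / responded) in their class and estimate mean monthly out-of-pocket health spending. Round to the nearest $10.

Response rates by class: no degree 170/200 = 85%, high school 102/340 = 30%, some college 117/260 = 45%, associate degree 143/220 = 65%, bachelor's degree 50/200 = 25%.
Each respondent's weight = sampled/responded in their class; summing within a class gives n_sampled, so:
  no degree: 200 × 620 = 124,000
  high school: 340 × 530 = 180,200
  some college: 260 × 630 = 163,800
  associate degree: 220 × 100 = 22,000
  bachelor's degree: 200 × 520 = 104,000
Adjusted estimate = 594,000 / 1,220 = 486.885 → $490.

$490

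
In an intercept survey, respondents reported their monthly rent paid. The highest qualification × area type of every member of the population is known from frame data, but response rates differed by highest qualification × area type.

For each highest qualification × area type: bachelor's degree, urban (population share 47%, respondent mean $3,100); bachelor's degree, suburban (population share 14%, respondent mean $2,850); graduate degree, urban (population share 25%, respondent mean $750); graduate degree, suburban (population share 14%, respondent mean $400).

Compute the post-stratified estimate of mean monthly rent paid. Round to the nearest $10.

Reweight to the known highest qualification × area type distribution:
  bachelor's degree, urban: 0.47 × 3100 = 1457
  bachelor's degree, suburban: 0.14 × 2850 = 399
  graduate degree, urban: 0.25 × 750 = 187.5
  graduate degree, suburban: 0.14 × 400 = 56
Post-stratified estimate = 2099.5 → $2,100.

$2,100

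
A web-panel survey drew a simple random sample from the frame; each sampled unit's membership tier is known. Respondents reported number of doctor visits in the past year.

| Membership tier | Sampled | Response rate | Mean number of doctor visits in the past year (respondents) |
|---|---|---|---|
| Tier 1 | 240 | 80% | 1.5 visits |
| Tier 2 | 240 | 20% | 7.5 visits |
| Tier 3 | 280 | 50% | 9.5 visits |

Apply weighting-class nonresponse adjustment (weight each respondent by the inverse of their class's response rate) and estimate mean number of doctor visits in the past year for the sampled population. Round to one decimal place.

With weight = n_sampled/n_responded per class, the weighted class total is n_sampled:
  Tier 1: 240 × 1.5 = 360
  Tier 2: 240 × 7.5 = 1800
  Tier 3: 280 × 9.5 = 2660
Adjusted estimate = 4820 / 760 = 6.34211 → 6.3.

6.3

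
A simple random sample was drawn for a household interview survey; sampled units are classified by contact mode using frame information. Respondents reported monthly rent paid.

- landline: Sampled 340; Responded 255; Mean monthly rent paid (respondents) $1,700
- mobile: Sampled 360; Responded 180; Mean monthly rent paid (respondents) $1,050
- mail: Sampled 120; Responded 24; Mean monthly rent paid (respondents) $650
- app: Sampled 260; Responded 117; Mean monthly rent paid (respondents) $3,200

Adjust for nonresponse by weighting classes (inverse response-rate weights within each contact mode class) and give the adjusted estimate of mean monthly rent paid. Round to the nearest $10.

Response rates by class: landline 255/340 = 75%, mobile 180/360 = 50%, mail 24/120 = 20%, app 117/260 = 45%.
Each respondent's weight = sampled/responded in their class; summing within a class gives n_sampled, so:
  landline: 340 × 1700 = 578,000
  mobile: 360 × 1050 = 378,000
  mail: 120 × 650 = 78,000
  app: 260 × 3200 = 832,000
Adjusted estimate = 1,866,000 / 1,080 = 1727.78 → $1,730.

$1,730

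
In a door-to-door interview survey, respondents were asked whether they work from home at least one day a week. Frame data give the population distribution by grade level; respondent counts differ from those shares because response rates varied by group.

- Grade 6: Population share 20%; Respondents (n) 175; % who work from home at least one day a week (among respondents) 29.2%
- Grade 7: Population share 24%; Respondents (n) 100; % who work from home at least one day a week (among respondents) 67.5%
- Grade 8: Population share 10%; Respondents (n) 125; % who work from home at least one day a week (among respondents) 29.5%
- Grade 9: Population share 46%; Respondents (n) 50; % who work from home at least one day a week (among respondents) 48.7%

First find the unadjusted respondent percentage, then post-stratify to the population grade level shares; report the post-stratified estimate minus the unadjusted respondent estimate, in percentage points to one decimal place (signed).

+7.4 percentage points

Naive respondent-only estimate (weights = respondent counts):
  (175/450)×29.2 + (100/450)×67.5 + (125/450)×29.5 + (50/450)×48.7 = 39.9611%
Post-stratifying to population shares instead:
  0.2×29.2 + 0.24×67.5 + 0.1×29.5 + 0.46×48.7 = 47.392%
Difference = 47.392 − 39.9611 = 7.4309 pp.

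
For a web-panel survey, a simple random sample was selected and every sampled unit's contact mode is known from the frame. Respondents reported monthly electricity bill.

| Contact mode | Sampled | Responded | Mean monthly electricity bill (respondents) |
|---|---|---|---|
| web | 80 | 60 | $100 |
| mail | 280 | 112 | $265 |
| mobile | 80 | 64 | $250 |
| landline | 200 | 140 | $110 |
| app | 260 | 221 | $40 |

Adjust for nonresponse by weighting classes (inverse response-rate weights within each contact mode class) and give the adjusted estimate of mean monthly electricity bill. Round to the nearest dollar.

$150

Response rates by class: web 60/80 = 75%, mail 112/280 = 40%, mobile 64/80 = 80%, landline 140/200 = 70%, app 221/260 = 85%.
Each respondent's weight = sampled/responded in their class; summing within a class gives n_sampled, so:
  web: 80 × 100 = 8000
  mail: 280 × 265 = 74,200
  mobile: 80 × 250 = 20,000
  landline: 200 × 110 = 22,000
  app: 260 × 40 = 10,400
Adjusted estimate = 134,600 / 900 = 149.556 → $150.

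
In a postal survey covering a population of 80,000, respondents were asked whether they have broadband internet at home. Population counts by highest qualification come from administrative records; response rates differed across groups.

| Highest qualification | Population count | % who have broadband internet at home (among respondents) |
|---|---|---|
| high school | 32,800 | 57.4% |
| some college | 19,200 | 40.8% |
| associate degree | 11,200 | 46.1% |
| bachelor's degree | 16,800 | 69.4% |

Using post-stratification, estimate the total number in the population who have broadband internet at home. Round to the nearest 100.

43,500

Estimated count per cell = population count × respondent percentage:
  high school: 32,800 × 57.4% = 18827.2
  some college: 19,200 × 40.8% = 7833.6
  associate degree: 11,200 × 46.1% = 5163.2
  bachelor's degree: 16,800 × 69.4% = 11659.2
Estimated total = 43483.2 → 43,500.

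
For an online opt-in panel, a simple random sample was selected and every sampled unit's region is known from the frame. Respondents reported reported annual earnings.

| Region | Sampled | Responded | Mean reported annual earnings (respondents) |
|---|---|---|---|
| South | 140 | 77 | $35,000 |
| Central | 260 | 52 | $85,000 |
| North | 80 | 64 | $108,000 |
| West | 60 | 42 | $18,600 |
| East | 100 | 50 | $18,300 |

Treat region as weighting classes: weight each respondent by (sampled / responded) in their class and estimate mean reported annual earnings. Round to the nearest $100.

$60,300

Class response rates: South 77/140 = 55%, Central 52/260 = 20%, North 64/80 = 80%, West 42/60 = 70%, East 50/100 = 50%.
With weight = n_sampled/n_responded per class, the weighted class total is n_sampled:
  South: 140 × 35,000 = 4,900,000
  Central: 260 × 85,000 = 22,100,000
  North: 80 × 108,000 = 8,640,000
  West: 60 × 18,600 = 1,116,000
  East: 100 × 18,300 = 1,830,000
Adjusted estimate = 38,586,000 / 640 = 60290.6 → $60,300.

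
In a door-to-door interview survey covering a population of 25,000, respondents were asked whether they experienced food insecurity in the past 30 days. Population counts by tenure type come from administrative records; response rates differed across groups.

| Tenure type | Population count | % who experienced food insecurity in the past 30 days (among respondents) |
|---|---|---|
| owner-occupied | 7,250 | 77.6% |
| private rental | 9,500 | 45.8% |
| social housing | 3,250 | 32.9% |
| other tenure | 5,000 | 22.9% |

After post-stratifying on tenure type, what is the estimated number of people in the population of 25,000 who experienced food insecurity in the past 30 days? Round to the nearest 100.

12,200

Apply each group's respondent rate to its population count:
  owner-occupied: 7,250 × 77.6% = 5626
  private rental: 9,500 × 45.8% = 4351
  social housing: 3,250 × 32.9% = 1069.25
  other tenure: 5,000 × 22.9% = 1145
Estimated total = 12191.2 → 12,200.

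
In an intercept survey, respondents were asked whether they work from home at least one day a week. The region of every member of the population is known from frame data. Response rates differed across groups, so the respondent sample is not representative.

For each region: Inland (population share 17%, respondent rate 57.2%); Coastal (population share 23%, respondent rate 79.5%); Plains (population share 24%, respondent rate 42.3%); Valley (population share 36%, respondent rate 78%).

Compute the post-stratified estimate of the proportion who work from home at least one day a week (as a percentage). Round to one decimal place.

Reweight to the known region distribution:
  Inland: 0.17 × 57.2 = 9.724
  Coastal: 0.23 × 79.5 = 18.285
  Plains: 0.24 × 42.3 = 10.152
  Valley: 0.36 × 78 = 28.08
Post-stratified estimate = 66.241 → 66.2%.

66.2%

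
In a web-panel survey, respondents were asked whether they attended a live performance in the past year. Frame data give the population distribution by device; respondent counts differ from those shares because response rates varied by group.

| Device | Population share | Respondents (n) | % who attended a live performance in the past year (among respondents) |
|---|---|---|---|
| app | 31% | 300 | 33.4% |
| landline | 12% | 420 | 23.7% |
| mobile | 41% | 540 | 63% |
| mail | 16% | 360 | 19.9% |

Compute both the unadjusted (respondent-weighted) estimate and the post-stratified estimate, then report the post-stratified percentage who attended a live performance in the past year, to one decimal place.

42.2%

Unadjusted (pooled respondent) estimate weights by respondent counts:
  (300/1620)×33.4 + (420/1620)×23.7 + (540/1620)×63 + (360/1620)×19.9 = 37.7519%
Post-stratified estimate weights by population shares:
  0.31×33.4 + 0.12×23.7 + 0.41×63 + 0.16×19.9 = 42.212%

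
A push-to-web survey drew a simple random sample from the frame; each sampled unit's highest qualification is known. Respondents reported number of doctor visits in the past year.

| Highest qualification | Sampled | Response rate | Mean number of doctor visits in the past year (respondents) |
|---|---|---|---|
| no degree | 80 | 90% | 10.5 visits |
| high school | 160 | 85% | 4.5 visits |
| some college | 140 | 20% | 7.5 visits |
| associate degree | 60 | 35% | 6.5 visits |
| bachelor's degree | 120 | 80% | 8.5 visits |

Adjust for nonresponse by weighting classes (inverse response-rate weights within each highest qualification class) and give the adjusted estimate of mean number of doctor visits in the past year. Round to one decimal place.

7.2

Each respondent's weight = sampled/responded in their class; summing within a class gives n_sampled, so:
  no degree: 80 × 10.5 = 840
  high school: 160 × 4.5 = 720
  some college: 140 × 7.5 = 1050
  associate degree: 60 × 6.5 = 390
  bachelor's degree: 120 × 8.5 = 1020
Adjusted estimate = 4020 / 560 = 7.17857 → 7.2.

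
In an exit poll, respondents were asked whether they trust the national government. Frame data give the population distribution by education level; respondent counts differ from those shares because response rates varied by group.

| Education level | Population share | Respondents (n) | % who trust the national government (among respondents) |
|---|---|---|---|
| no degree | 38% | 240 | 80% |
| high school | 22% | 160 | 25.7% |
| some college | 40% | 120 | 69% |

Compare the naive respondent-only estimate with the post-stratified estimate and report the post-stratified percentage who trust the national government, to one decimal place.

63.7%

Unadjusted (pooled respondent) estimate weights by respondent counts:
  (240/520)×80 + (160/520)×25.7 + (120/520)×69 = 60.7538%
Post-stratified estimate weights by population shares:
  0.38×80 + 0.22×25.7 + 0.4×69 = 63.654%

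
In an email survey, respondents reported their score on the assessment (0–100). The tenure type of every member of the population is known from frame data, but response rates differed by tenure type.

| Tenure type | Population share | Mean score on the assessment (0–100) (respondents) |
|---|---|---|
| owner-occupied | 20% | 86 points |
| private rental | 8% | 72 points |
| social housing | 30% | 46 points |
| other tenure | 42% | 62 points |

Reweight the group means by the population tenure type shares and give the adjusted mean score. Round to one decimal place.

Weight each group's respondent value by its population share:
  owner-occupied: 0.2 × 86 = 17.2
  private rental: 0.08 × 72 = 5.76
  social housing: 0.3 × 46 = 13.8
  other tenure: 0.42 × 62 = 26.04
Post-stratified estimate = 62.8 → 62.8.

62.8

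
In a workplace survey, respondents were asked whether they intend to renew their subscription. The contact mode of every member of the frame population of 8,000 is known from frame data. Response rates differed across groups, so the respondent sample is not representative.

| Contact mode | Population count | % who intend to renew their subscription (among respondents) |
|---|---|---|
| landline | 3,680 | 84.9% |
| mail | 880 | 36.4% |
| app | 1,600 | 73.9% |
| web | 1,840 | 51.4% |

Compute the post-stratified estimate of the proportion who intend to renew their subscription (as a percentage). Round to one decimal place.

Post-stratification weights by population share, not respondent share:
  landline: (3,680/8,000) × 84.9 = 39.054
  mail: (880/8,000) × 36.4 = 4.004
  app: (1,600/8,000) × 73.9 = 14.78
  web: (1,840/8,000) × 51.4 = 11.822
Post-stratified estimate = 69.66 → 69.7%.

69.7%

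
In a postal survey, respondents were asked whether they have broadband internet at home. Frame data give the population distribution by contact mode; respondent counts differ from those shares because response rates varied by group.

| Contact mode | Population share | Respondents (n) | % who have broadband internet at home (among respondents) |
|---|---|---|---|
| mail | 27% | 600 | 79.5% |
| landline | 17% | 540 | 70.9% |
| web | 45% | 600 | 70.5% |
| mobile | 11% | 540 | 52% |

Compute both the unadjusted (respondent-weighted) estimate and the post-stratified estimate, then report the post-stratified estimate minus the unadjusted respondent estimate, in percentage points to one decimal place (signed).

+2.4 percentage points

Unadjusted (pooled respondent) estimate weights by respondent counts:
  (600/2280)×79.5 + (540/2280)×70.9 + (600/2280)×70.5 + (540/2280)×52 = 68.5816%
Post-stratifying to population shares instead:
  0.27×79.5 + 0.17×70.9 + 0.45×70.5 + 0.11×52 = 70.963%
Difference = 70.963 − 68.5816 = 2.3814 pp.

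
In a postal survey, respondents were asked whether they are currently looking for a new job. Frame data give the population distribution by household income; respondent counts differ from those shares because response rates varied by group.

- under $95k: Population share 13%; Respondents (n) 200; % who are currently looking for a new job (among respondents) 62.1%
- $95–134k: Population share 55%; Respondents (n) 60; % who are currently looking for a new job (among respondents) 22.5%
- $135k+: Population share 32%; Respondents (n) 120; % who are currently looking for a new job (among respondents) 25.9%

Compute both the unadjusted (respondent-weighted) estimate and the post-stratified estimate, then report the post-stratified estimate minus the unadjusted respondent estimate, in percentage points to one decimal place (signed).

Without adjustment, the pooled respondent share is:
  (200/380)×62.1 + (60/380)×22.5 + (120/380)×25.9 = 44.4158%
Post-stratified estimate weights by population shares:
  0.13×62.1 + 0.55×22.5 + 0.32×25.9 = 28.736%
Difference = 28.736 − 44.4158 = -15.6798 pp.

-15.7 percentage points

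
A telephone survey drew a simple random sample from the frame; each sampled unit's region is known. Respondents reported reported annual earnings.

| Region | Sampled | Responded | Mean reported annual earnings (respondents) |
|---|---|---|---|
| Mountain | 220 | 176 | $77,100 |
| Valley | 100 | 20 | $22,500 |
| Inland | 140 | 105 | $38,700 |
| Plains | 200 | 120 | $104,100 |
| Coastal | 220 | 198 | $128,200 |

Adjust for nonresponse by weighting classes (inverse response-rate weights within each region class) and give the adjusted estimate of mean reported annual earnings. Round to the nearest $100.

Response rates by class: Mountain 176/220 = 80%, Valley 20/100 = 20%, Inland 105/140 = 75%, Plains 120/200 = 60%, Coastal 198/220 = 90%.
Inverse-response-rate weighting restores each class to its sampled count, so class totals weight by n_sampled:
  Mountain: 220 × 77,100 = 16,962,000
  Valley: 100 × 22,500 = 2,250,000
  Inland: 140 × 38,700 = 5,418,000
  Plains: 200 × 104,100 = 20,820,000
  Coastal: 220 × 128,200 = 28,204,000
Adjusted estimate = 73,654,000 / 880 = 83697.7 → $83,700.

$83,700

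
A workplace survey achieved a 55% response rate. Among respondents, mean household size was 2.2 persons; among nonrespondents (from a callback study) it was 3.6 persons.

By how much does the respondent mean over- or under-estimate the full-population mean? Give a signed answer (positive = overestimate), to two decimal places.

Nonresponse fraction = 1 − 0.55 = 0.45.
Bias = (nonresponse fraction) × (respondent mean − nonrespondent mean)
     = 0.45 × (2.2 − 3.6) = 0.45 × -1.4 = -0.63.

-0.63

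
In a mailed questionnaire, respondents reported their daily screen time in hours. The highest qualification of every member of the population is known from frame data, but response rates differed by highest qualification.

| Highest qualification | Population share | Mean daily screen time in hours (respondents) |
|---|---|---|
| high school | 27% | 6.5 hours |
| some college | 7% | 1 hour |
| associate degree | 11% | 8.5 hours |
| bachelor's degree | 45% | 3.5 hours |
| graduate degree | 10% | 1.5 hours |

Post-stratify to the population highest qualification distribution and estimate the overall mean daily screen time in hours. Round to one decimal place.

4.5

Post-stratification weights by population share, not respondent share:
  high school: 0.27 × 6.5 = 1.755
  some college: 0.07 × 1 = 0.07
  associate degree: 0.11 × 8.5 = 0.935
  bachelor's degree: 0.45 × 3.5 = 1.575
  graduate degree: 0.1 × 1.5 = 0.15
Post-stratified estimate = 4.485 → 4.5.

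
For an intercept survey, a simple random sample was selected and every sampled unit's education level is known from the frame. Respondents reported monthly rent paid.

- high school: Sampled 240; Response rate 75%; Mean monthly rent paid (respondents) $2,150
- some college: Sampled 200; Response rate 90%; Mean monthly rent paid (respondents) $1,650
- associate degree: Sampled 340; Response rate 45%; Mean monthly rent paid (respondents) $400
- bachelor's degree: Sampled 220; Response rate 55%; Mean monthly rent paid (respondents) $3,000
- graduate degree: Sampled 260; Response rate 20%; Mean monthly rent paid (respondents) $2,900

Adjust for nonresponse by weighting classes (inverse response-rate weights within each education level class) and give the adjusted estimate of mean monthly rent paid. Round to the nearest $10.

Each respondent's weight = sampled/responded in their class; summing within a class gives n_sampled, so:
  high school: 240 × 2150 = 516,000
  some college: 200 × 1650 = 330,000
  associate degree: 340 × 400 = 136,000
  bachelor's degree: 220 × 3000 = 660,000
  graduate degree: 260 × 2900 = 754,000
Adjusted estimate = 2,396,000 / 1,260 = 1901.59 → $1,900.

$1,900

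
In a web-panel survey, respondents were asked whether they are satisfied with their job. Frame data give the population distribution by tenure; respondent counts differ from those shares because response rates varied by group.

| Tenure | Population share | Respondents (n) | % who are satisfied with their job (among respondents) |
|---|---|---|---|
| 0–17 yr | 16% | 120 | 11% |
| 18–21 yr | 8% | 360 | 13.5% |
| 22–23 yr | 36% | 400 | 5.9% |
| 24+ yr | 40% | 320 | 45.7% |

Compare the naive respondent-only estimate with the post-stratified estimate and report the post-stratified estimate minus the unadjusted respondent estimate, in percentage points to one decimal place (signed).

+3.9 percentage points

Naive respondent-only estimate (weights = respondent counts):
  (120/1200)×11 + (360/1200)×13.5 + (400/1200)×5.9 + (320/1200)×45.7 = 19.3033%
Post-stratifying to population shares instead:
  0.16×11 + 0.08×13.5 + 0.36×5.9 + 0.4×45.7 = 23.244%
Difference = 23.244 − 19.3033 = 3.9407 pp.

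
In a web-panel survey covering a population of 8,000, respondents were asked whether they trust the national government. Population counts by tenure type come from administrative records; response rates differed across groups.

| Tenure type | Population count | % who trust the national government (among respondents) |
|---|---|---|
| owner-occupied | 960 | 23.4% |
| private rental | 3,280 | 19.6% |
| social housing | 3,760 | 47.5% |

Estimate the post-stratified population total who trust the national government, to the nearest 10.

Estimated count per cell = population count × respondent percentage:
  owner-occupied: 960 × 23.4% = 224.64
  private rental: 3,280 × 19.6% = 642.88
  social housing: 3,760 × 47.5% = 1786
Estimated total = 2653.52 → 2,650.

2,650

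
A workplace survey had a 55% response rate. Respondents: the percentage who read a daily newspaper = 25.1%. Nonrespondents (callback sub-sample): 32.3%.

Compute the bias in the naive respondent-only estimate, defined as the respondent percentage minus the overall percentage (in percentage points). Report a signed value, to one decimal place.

-3.2 percentage points

Nonresponse fraction = 1 − 0.55 = 0.45.
Bias = (nonresponse fraction) × (respondent percentage − nonrespondent percentage)
     = 0.45 × (25.1 − 32.3) = 0.45 × -7.2 = -3.24.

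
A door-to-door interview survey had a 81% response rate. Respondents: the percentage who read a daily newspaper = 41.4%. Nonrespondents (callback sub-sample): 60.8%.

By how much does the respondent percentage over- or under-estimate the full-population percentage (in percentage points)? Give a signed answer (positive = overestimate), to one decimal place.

-3.7 percentage points

Nonresponse fraction = 1 − 0.81 = 0.19.
Bias = (nonresponse fraction) × (respondent percentage − nonrespondent percentage)
     = 0.19 × (41.4 − 60.8) = 0.19 × -19.4 = -3.686.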